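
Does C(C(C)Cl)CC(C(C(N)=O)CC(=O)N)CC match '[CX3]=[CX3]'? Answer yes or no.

No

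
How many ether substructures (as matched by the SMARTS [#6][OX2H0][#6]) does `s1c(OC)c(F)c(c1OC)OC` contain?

[#6][OX2H0][#6] is the SMARTS for an ether: an aliphatic oxygen bridging two carbons with no H on the oxygen.
The molecule carries 3 separate instances of a methoxy ether (-OCH3) meeting every constraint; each maps to a distinct set of atoms, giving 3 matches.

3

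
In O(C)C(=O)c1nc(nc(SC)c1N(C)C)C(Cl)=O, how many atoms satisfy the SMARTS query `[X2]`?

4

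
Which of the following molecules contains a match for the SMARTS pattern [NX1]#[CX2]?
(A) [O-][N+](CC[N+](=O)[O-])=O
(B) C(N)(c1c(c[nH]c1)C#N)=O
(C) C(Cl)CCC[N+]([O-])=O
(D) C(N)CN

B

[NX1]#[CX2] describes a nitrogen triple-bonded to a two-connected carbon (a nitrile).
(A) has a nitro group (-[N+](=O)[O-]) but there is no C#N triple bond.
(B) contains a nitrile (-C#N), which satisfies every atom and bond constraint.
(C) has a nitro group (-[N+](=O)[O-]) but there is no C#N triple bond.
(D) has a primary amino group (-NH2) but the nitrogen is NX3 (three connections), not NX1 triple-bonded.
So the answer is (B).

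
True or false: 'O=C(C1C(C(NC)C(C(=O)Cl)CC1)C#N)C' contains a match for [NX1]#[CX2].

True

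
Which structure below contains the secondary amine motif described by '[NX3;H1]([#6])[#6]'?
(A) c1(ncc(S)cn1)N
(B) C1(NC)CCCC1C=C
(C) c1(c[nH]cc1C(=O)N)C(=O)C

[NX3;H1]([#6])[#6] describes a trivalent nitrogen with one H, bonded to two carbons (a secondary amine).
(A) has a primary amino group (-NH2) but the nitrogen has H2 and only one carbon neighbour.
(B) contains an N-methylamino group (-NHCH3), which satisfies every atom and bond constraint.
(C) has a primary amide (-C(=O)NH2) but the -C(=O)NH2 nitrogen has H2, not H1.
So the answer is (B).

B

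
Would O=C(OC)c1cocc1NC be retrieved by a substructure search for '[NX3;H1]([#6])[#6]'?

Yes

The pattern [NX3;H1]([#6])[#6] describes a trivalent nitrogen with one H, bonded to two carbons — a secondary amine.
The molecule carries an N-methylamino group (-NHCH3), whose atoms satisfy every constraint of the query, so the pattern matches.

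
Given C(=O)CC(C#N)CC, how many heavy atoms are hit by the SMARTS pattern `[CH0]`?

1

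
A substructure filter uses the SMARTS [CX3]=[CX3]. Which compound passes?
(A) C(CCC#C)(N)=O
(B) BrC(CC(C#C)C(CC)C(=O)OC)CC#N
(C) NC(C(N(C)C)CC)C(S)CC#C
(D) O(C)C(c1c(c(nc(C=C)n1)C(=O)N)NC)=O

[CX3]=[CX3] describes a non-aromatic C=C double bond between two sp2 carbons (an alkene).
(A) has an ethynyl group (-C#CH) but the C-C bond is a triple bond, not a double bond.
(B) has an ethynyl group (-C#CH) but the C-C bond is a triple bond, not a double bond.
(C) has an ethynyl group (-C#CH) but the C-C bond is a triple bond, not a double bond.
(D) contains a vinyl group (-CH=CH2), which satisfies every atom and bond constraint.
So the answer is (D).

D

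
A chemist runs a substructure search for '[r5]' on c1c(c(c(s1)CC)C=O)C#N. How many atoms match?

The query [r5] means: r5 matches atoms in a five-membered ring.
Check the 11 heavy atoms by environment: 1× s (aromatic, in 5-ring) → match; 4× c (aromatic, in 5-ring) → match; 4× C (acyclic) → no; 1× O (acyclic) → no; 1× N (acyclic) → no.
Summing the matching environments: 1 + 4 = 5 matching atoms.

5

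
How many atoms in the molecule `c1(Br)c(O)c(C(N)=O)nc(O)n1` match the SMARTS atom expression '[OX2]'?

The query [OX2] means: aliphatic oxygen with two total connections — ether, hydroxyl, or ester single-bond O.
Check the 12 heavy atoms by environment: 2× n (aromatic, X2) → no; 4× c (aromatic, X3) → no; 1× Br (X1) → no; 2× O (X2) → match; 1× C (X3) → no; 1× O (X1) → no; 1× N (X3) → no.
That gives 2 matching atoms.

2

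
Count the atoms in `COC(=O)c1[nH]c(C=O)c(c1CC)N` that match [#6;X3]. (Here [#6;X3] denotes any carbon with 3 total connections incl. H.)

Check the 14 heavy atoms by environment: 1× n (aromatic, X3) → no; 4× c (aromatic, X3) → match; 1× N (X3) → no; 2× C (X3) → match; 2× O (X1) → no; 1× O (X2) → no; 3× C (X4) → no.
Summing the matching environments: 4 + 2 = 6 matching atoms.

6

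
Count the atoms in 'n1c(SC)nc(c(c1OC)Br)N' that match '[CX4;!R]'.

2

The query [CX4;!R] means: aliphatic carbon with four total connections, not in a ring.
Check the 12 heavy atoms by environment: 2× n (aromatic, X2, in 6-ring) → no; 4× c (aromatic, X3, in 6-ring) → no; 1× O (X2, acyclic) → no; 2× C (X4, acyclic) → match; 1× Br (X1, acyclic) → no; 1× N (X3, acyclic) → no; 1× S (X2, acyclic) → no.
That gives 2 matching atoms.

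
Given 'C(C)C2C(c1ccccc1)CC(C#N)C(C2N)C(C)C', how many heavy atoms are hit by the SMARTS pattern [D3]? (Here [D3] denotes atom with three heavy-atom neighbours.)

7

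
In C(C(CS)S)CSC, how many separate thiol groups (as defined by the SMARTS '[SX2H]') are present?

[SX2H] is the SMARTS for a thiol: an aliphatic sulfur with two connections, one being H.
The molecule carries 2 separate instances of a thiol (-SH) meeting every constraint; each maps to a distinct set of atoms, giving 2 matches.

2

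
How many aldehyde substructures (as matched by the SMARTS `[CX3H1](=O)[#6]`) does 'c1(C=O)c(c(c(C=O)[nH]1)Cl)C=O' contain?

3

[CX3H1](=O)[#6] is the SMARTS for an aldehyde: an sp2 carbon with one H, double-bonded to O and single-bonded to carbon.
The molecule carries 3 separate instances of an aldehyde (-CHO) meeting every constraint; each maps to a distinct set of atoms, giving 3 matches.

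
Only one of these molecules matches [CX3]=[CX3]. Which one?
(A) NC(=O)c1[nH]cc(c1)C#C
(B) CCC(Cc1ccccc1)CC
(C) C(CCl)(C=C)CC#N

C

[CX3]=[CX3] describes a non-aromatic C=C double bond between two sp2 carbons (an alkene).
(A) has an ethynyl group (-C#CH) but the C-C bond is a triple bond, not a double bond.
(B) has an ethyl group (-CH2CH3) but its C-C bond is a single bond between CX4 carbons, not CX3=CX3.
(C) contains a vinyl group (-CH=CH2), which satisfies every atom and bond constraint.
So the answer is (C).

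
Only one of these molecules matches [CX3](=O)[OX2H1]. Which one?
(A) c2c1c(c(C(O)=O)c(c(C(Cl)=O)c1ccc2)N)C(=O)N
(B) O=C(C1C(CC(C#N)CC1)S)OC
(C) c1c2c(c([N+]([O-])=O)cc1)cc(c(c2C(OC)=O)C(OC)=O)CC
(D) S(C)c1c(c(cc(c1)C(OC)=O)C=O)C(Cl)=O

A

[CX3](=O)[OX2H1] describes an sp2 carbon double-bonded to O and single-bonded to an -OH oxygen (a carboxylic acid).
(A) contains a carboxylic acid group (-C(=O)OH), which satisfies every atom and bond constraint.
(B) has a methyl-ester group (-C(=O)OCH3) but the singly-bonded O has no H (OX2H0, not OX2H1).
(C) has a methyl-ester group (-C(=O)OCH3) but the singly-bonded O has no H (OX2H0, not OX2H1).
(D) has an acyl chloride (-C(=O)Cl) but the carbonyl is bonded to Cl, not to an -OH oxygen.
So the answer is (A).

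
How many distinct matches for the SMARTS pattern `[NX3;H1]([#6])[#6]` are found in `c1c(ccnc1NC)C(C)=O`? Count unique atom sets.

1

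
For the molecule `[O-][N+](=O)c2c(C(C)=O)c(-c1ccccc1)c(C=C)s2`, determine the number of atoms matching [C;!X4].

3

The query [C;!X4] means: aliphatic carbon that does not have four total connections.
Check the 19 heavy atoms by environment: 1× s (aromatic, X2) → no; 10× c (aromatic, X3) → no; 1× N (charge +1, X3) → no; 1× O (charge -1, X1) → no; 2× O (X1) → no; 3× C (X3) → match; 1× C (X4) → no.
That gives 3 matching atoms.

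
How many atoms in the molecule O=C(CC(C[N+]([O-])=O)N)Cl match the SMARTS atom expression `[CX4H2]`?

Check the 10 heavy atoms by environment: 2× C (H2, X4) → match; 1× C (H1, X4) → no; 1× N (charge +1, H0, X3) → no; 1× O (charge -1, H0, X1) → no; 2× O (H0, X1) → no; 1× N (H2, X3) → no; 1× C (H0, X3) → no; 1× Cl (H0, X1) → no.
That gives 2 matching atoms.

2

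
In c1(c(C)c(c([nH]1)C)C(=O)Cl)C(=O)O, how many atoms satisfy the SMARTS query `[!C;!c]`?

5

Check the 13 heavy atoms by environment: 1× n (aromatic) → match; 4× c (aromatic) → no; 4× C → no; 3× O → match; 1× Cl → match.
Summing the matching environments: 1 + 3 + 1 = 5 matching atoms.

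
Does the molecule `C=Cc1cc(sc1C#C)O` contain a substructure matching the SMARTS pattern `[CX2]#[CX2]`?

Yes

The pattern [CX2]#[CX2] describes a carbon-carbon triple bond — an alkyne.
The molecule carries an ethynyl group (-C#CH), whose atoms satisfy every constraint of the query, so the pattern matches.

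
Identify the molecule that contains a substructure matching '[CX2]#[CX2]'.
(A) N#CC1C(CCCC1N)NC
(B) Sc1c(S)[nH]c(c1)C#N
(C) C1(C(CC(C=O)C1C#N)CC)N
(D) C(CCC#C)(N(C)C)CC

[CX2]#[CX2] describes a carbon-carbon triple bond (an alkyne).
(A) has a nitrile (-C#N) but the triple bond is C#N, not C#C.
(B) has a nitrile (-C#N) but the triple bond is C#N, not C#C.
(C) has a nitrile (-C#N) but the triple bond is C#N, not C#C.
(D) contains an ethynyl group (-C#CH), which satisfies every atom and bond constraint.
So the answer is (D).

D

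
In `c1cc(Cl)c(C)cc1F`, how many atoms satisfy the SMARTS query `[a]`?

6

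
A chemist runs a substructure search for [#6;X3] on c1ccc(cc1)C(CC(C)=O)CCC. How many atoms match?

Check the 14 heavy atoms by environment: 6× C (X4) → no; 1× C (X3) → match; 1× O (X1) → no; 6× c (aromatic, X3) → match.
Summing the matching environments: 1 + 6 = 7 matching atoms.

7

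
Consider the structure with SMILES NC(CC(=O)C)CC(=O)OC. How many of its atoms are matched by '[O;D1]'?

The query [O;D1] means: aliphatic oxygen bonded to exactly one heavy atom.
Check the 11 heavy atoms by environment: 2× C (D2) → no; 3× C (D3) → no; 2× O (D1) → match; 1× O (D2) → no; 2× C (D1) → no; 1× N (D1) → no.
That gives 2 matching atoms.

2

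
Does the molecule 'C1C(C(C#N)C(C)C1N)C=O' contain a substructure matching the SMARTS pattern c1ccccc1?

No

The pattern c1ccccc1 describes six aromatic carbons in a ring — a benzene ring.
The closest candidate here is a methyl group (-CH3), but no six-membered all-carbon aromatic ring is present. No other fragment satisfies the full query, so there is no match.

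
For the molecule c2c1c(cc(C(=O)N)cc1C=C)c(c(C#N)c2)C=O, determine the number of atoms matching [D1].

5

The query [D1] means: atom with exactly one heavy-atom neighbour (degree 1).
Check the 19 heavy atoms by environment: 6× c (aromatic, D3) → no; 4× c (aromatic, D2) → no; 3× C (D2) → no; 2× O (D1) → match; 1× C (D1) → match; 1× C (D3) → no; 2× N (D1) → match.
Summing the matching environments: 2 + 1 + 2 = 5 matching atoms.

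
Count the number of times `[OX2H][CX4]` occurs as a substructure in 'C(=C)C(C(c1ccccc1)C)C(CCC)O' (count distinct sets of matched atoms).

1

[OX2H][CX4] is the SMARTS for an aliphatic alcohol: a hydroxyl oxygen bound to an sp3 (X4) carbon.
Exactly one fragment in the molecule meets all constraints, giving 1 match.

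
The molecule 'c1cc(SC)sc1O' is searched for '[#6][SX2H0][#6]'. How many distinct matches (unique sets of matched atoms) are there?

1

[#6][SX2H0][#6] is the SMARTS for a thioether: an aliphatic sulfur bridging two carbons with no H on the sulfur.
Exactly one fragment in the molecule meets all constraints, giving 1 match.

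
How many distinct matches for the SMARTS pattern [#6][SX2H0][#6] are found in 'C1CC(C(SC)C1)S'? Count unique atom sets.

1

[#6][SX2H0][#6] is the SMARTS for a thioether: an aliphatic sulfur bridging two carbons with no H on the sulfur.
Exactly one fragment in the molecule meets all constraints, giving 1 match.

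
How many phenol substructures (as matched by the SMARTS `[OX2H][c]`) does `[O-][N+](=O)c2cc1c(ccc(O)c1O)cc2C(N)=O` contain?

2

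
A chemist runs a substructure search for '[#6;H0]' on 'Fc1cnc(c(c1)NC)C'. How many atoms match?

3

Check the 10 heavy atoms by environment: 1× n (aromatic, H0) → no; 3× c (aromatic, H0) → match; 2× c (aromatic, H1) → no; 2× C (H3) → no; 1× F (H0) → no; 1× N (H1) → no.
That gives 3 matching atoms.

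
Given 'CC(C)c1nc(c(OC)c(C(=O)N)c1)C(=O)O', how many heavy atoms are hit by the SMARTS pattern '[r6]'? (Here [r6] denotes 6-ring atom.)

6

The query [r6] means: r6 matches atoms in a six-membered ring.
Check the 17 heavy atoms by environment: 1× n (aromatic, in 6-ring) → match; 5× c (aromatic, in 6-ring) → match; 6× C (acyclic) → no; 4× O (acyclic) → no; 1× N (acyclic) → no.
Summing the matching environments: 1 + 5 = 6 matching atoms.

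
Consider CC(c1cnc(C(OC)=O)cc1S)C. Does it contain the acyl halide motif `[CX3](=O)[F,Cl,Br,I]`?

The pattern [CX3](=O)[F,Cl,Br,I] describes a carbonyl carbon bonded to a halogen — an acyl halide.
The closest candidate here is a methyl-ester group (-C(=O)OCH3), but the carbonyl is bonded to -O-C, not to a halogen. No other fragment satisfies the full query, so there is no match.

No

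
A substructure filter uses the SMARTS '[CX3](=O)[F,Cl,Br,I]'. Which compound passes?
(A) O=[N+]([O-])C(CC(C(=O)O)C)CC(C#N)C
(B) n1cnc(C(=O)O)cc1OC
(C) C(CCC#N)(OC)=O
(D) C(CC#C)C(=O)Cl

D

[CX3](=O)[F,Cl,Br,I] describes a carbonyl carbon bonded to a halogen (an acyl halide).
(A) has a carboxylic acid group (-C(=O)OH) but the carbonyl is bonded to -OH, not to a halogen.
(B) has a carboxylic acid group (-C(=O)OH) but the carbonyl is bonded to -OH, not to a halogen.
(C) has a methyl-ester group (-C(=O)OCH3) but the carbonyl is bonded to -O-C, not to a halogen.
(D) contains an acyl chloride (-C(=O)Cl), which satisfies every atom and bond constraint.
So the answer is (D).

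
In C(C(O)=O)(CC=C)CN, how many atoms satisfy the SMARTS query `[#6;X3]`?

The query [#6;X3] means: any carbon (aromatic or not) with three total connections.
Check the 9 heavy atoms by environment: 3× C (X4) → no; 3× C (X3) → match; 1× N (X3) → no; 1× O (X1) → no; 1× O (X2) → no.
That gives 3 matching atoms.

3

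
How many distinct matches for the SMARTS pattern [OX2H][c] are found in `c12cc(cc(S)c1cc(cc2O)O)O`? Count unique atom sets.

[OX2H][c] is the SMARTS for a phenol: a hydroxyl oxygen attached to an aromatic carbon.
The molecule carries 3 separate instances of a hydroxyl group (-OH) meeting every constraint; each maps to a distinct set of atoms, giving 3 matches.

3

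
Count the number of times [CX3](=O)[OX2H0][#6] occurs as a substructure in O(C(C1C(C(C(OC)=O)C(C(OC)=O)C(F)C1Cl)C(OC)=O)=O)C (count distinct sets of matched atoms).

4

[CX3](=O)[OX2H0][#6] is the SMARTS for an ester: a carbonyl carbon bonded to an oxygen that is itself bonded to carbon (no H on that O).
The molecule carries 4 separate instances of a methyl-ester group (-C(=O)OCH3) meeting every constraint; each maps to a distinct set of atoms, giving 4 matches.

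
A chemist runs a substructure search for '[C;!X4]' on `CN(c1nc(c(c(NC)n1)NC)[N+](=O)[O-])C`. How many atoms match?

The query [C;!X4] means: aliphatic carbon that does not have four total connections.
Check the 16 heavy atoms by environment: 2× n (aromatic, X2) → no; 4× c (aromatic, X3) → no; 3× N (X3) → no; 4× C (X4) → no; 1× N (charge +1, X3) → no; 1× O (charge -1, X1) → no; 1× O (X1) → no.
No environment satisfies the query, so 0 matching atoms.

0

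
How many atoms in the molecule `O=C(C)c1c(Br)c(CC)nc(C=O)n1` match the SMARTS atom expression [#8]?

2

The query [#8] means: #8 matches any oxygen atom.
Check the 14 heavy atoms by environment: 2× n (aromatic) → no; 4× c (aromatic) → no; 5× C → no; 2× O → match; 1× Br → no.
That gives 2 matching atoms.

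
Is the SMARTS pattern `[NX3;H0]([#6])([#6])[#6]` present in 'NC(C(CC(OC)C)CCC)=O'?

No

The pattern [NX3;H0]([#6])([#6])[#6] describes a trivalent nitrogen with no H, bonded to three carbons — a tertiary amine.
The closest candidate here is a primary amide (-C(=O)NH2), but the amide nitrogen has H2 and only one carbon neighbour. No other fragment satisfies the full query, so there is no match.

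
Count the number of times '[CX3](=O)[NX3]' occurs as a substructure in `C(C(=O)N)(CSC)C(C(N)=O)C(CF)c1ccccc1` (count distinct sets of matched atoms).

2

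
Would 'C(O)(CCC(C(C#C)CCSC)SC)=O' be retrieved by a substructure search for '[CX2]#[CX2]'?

Yes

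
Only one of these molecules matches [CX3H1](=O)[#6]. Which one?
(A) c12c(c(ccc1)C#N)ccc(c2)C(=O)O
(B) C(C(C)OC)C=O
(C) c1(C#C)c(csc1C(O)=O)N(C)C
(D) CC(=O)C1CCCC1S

B

[CX3H1](=O)[#6] describes an sp2 carbon with one H, double-bonded to O and single-bonded to carbon (an aldehyde).
(A) has a carboxylic acid group (-C(=O)OH) but the carbonyl carbon has H0 and is bonded to O, not H1.
(B) contains an aldehyde (-CHO), which satisfies every atom and bond constraint.
(C) has a carboxylic acid group (-C(=O)OH) but the carbonyl carbon has H0 and is bonded to O, not H1.
(D) has an acetyl/ketone group (-C(=O)CH3) but the carbonyl carbon has H0 (two carbon neighbours), not H1.
So the answer is (B).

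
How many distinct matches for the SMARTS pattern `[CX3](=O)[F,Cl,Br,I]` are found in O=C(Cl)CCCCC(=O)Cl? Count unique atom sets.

[CX3](=O)[F,Cl,Br,I] is the SMARTS for an acyl halide: a carbonyl carbon bonded to a halogen.
The molecule carries 2 separate instances of an acyl chloride (-C(=O)Cl) meeting every constraint; each maps to a distinct set of atoms, giving 2 matches.

2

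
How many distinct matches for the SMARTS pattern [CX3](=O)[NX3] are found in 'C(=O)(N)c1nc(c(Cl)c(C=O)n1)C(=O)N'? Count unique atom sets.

2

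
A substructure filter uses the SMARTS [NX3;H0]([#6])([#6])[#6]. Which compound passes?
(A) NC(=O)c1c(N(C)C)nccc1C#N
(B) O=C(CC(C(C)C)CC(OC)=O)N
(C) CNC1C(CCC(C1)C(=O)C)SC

A

[NX3;H0]([#6])([#6])[#6] describes a trivalent nitrogen with no H, bonded to three carbons (a tertiary amine).
(A) contains a dimethylamino group (-N(CH3)2), which satisfies every atom and bond constraint.
(B) has a primary amide (-C(=O)NH2) but the amide nitrogen has H2 and only one carbon neighbour.
(C) has an N-methylamino group (-NHCH3) but the nitrogen still has one H (H1), not H0.
So the answer is (A).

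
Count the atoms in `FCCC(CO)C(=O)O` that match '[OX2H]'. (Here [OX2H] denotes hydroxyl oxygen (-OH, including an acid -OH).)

The query [OX2H] means: aliphatic oxygen with two connections, one of which is H — an -OH oxygen.
Check the 9 heavy atoms by environment: 3× C (H2, X4) → no; 1× C (H1, X4) → no; 2× O (H1, X2) → match; 1× C (H0, X3) → no; 1× O (H0, X1) → no; 1× F (H0, X1) → no.
That gives 2 matching atoms.

2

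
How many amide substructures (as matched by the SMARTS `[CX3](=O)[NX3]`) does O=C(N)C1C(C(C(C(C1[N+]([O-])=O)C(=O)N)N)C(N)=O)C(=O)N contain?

4

[CX3](=O)[NX3] is the SMARTS for an amide: a carbonyl carbon bonded to a trivalent nitrogen.
The molecule carries 4 separate instances of a primary amide (-C(=O)NH2) meeting every constraint; each maps to a distinct set of atoms, giving 4 matches.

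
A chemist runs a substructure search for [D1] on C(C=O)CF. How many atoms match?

2

The query [D1] means: atom with exactly one heavy-atom neighbour (degree 1).
Check the 5 heavy atoms by environment: 3× C (D2) → no; 1× O (D1) → match; 1× F (D1) → match.
Summing the matching environments: 1 + 1 = 2 matching atoms.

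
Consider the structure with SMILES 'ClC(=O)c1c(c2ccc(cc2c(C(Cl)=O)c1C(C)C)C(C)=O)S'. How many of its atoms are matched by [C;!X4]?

The query [C;!X4] means: aliphatic carbon that does not have four total connections.
Check the 23 heavy atoms by environment: 10× c (aromatic, X3) → no; 4× C (X4) → no; 1× S (X2) → no; 3× C (X3) → match; 3× O (X1) → no; 2× Cl (X1) → no.
That gives 3 matching atoms.

3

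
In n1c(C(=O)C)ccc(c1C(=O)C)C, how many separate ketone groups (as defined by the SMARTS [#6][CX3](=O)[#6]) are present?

2

[#6][CX3](=O)[#6] is the SMARTS for a ketone: a carbonyl carbon (no H) flanked by two carbons.
The molecule carries 2 separate instances of an acetyl/ketone group (-C(=O)CH3) meeting every constraint; each maps to a distinct set of atoms, giving 2 matches.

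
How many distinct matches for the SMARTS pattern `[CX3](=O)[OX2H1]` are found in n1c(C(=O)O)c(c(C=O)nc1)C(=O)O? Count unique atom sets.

[CX3](=O)[OX2H1] is the SMARTS for a carboxylic acid: an sp2 carbon double-bonded to O and single-bonded to an -OH oxygen.
The molecule carries 2 separate instances of a carboxylic acid group (-C(=O)OH) meeting every constraint; each maps to a distinct set of atoms, giving 2 matches.

2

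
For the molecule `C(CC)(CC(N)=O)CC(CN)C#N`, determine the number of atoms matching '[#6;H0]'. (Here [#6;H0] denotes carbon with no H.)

2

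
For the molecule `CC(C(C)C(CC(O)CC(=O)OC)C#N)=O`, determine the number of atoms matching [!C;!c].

5

Check the 16 heavy atoms by environment: 11× C → no; 4× O → match; 1× N → match.
Summing the matching environments: 4 + 1 = 5 matching atoms.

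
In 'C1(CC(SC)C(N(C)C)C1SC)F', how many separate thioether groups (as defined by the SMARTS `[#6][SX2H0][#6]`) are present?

2

[#6][SX2H0][#6] is the SMARTS for a thioether: an aliphatic sulfur bridging two carbons with no H on the sulfur.
The molecule carries 2 separate instances of a methylthio ether (-SCH3) meeting every constraint; each maps to a distinct set of atoms, giving 2 matches.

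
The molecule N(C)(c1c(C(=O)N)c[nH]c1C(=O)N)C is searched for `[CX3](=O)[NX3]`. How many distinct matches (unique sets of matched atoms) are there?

2

[CX3](=O)[NX3] is the SMARTS for an amide: a carbonyl carbon bonded to a trivalent nitrogen.
The molecule carries 2 separate instances of a primary amide (-C(=O)NH2) meeting every constraint; each maps to a distinct set of atoms, giving 2 matches.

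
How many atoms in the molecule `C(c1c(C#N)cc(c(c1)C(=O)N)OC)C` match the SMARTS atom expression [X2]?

Check the 15 heavy atoms by environment: 6× c (aromatic, X3) → no; 3× C (X4) → no; 1× O (X2) → match; 1× C (X2) → match; 1× N (X1) → no; 1× C (X3) → no; 1× O (X1) → no; 1× N (X3) → no.
Summing the matching environments: 1 + 1 = 2 matching atoms.

2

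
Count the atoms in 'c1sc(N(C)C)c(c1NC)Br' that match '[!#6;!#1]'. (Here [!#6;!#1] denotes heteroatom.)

4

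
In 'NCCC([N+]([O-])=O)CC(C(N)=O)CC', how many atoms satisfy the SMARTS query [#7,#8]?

6

The query [#7,#8] means: nitrogen or oxygen (comma = OR).
Check the 14 heavy atoms by environment: 8× C → no; 1× N (charge +1) → match; 1× O (charge -1) → match; 2× O → match; 2× N → match.
Summing the matching environments: 1 + 1 + 2 + 2 = 6 matching atoms.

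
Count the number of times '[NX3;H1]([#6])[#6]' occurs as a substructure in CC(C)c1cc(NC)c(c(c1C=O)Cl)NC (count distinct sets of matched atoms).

2

[NX3;H1]([#6])[#6] is the SMARTS for a secondary amine: a trivalent nitrogen with one H, bonded to two carbons.
The molecule carries 2 separate instances of an N-methylamino group (-NHCH3) meeting every constraint; each maps to a distinct set of atoms, giving 2 matches.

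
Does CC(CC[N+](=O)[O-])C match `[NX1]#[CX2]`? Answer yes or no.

No

The pattern [NX1]#[CX2] describes a nitrogen triple-bonded to a two-connected carbon — a nitrile.
The closest candidate here is a nitro group (-[N+](=O)[O-]), but there is no C#N triple bond. No other fragment satisfies the full query, so there is no match.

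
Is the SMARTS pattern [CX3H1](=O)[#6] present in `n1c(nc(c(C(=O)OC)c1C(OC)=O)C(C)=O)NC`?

No

The pattern [CX3H1](=O)[#6] describes an sp2 carbon with one H, double-bonded to O and single-bonded to carbon — an aldehyde.
The closest candidate here is an acetyl/ketone group (-C(=O)CH3), but the carbonyl carbon has H0 (two carbon neighbours), not H1. No other fragment satisfies the full query, so there is no match.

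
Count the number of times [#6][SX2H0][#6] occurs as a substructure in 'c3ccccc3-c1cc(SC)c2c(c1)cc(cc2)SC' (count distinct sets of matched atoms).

2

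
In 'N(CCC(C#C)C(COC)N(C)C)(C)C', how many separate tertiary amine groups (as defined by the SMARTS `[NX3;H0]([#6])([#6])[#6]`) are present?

2

[NX3;H0]([#6])([#6])[#6] is the SMARTS for a tertiary amine: a trivalent nitrogen with no H, bonded to three carbons.
The molecule carries 2 separate instances of a dimethylamino group (-N(CH3)2) meeting every constraint; each maps to a distinct set of atoms, giving 2 matches.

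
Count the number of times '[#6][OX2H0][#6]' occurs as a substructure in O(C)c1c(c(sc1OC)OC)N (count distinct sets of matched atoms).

[#6][OX2H0][#6] is the SMARTS for an ether: an aliphatic oxygen bridging two carbons with no H on the oxygen.
The molecule carries 3 separate instances of a methoxy ether (-OCH3) meeting every constraint; each maps to a distinct set of atoms, giving 3 matches.

3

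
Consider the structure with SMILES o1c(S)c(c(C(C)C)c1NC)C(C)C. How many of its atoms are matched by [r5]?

The query [r5] means: r5 matches atoms in a five-membered ring.
Check the 14 heavy atoms by environment: 1× o (aromatic, in 5-ring) → match; 4× c (aromatic, in 5-ring) → match; 7× C (acyclic) → no; 1× N (acyclic) → no; 1× S (acyclic) → no.
Summing the matching environments: 1 + 4 = 5 matching atoms.

5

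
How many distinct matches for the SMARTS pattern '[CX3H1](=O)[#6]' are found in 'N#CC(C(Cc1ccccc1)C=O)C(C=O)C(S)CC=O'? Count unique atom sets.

[CX3H1](=O)[#6] is the SMARTS for an aldehyde: an sp2 carbon with one H, double-bonded to O and single-bonded to carbon.
The molecule carries 3 separate instances of an aldehyde (-CHO) meeting every constraint; each maps to a distinct set of atoms, giving 3 matches.

3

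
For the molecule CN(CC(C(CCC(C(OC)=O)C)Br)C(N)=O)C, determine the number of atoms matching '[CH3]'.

4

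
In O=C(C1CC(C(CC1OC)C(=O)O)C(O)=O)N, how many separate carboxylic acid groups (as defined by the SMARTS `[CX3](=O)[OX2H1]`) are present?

2

[CX3](=O)[OX2H1] is the SMARTS for a carboxylic acid: an sp2 carbon double-bonded to O and single-bonded to an -OH oxygen.
The molecule carries 2 separate instances of a carboxylic acid group (-C(=O)OH) meeting every constraint; each maps to a distinct set of atoms, giving 2 matches.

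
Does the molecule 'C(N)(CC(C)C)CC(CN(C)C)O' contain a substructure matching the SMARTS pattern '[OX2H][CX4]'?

Yes

The pattern [OX2H][CX4] describes a hydroxyl oxygen bound to an sp3 (X4) carbon — an aliphatic alcohol.
The molecule carries a hydroxyl group (-OH), whose atoms satisfy every constraint of the query, so the pattern matches.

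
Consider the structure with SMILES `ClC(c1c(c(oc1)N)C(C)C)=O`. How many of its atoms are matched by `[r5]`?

5

The query [r5] means: r5 matches atoms in a five-membered ring.
Check the 12 heavy atoms by environment: 1× o (aromatic, in 5-ring) → match; 4× c (aromatic, in 5-ring) → match; 1× N (acyclic) → no; 4× C (acyclic) → no; 1× O (acyclic) → no; 1× Cl (acyclic) → no.
Summing the matching environments: 1 + 4 = 5 matching atoms.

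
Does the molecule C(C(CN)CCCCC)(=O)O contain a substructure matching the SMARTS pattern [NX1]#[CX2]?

The pattern [NX1]#[CX2] describes a nitrogen triple-bonded to a two-connected carbon — a nitrile.
The closest candidate here is a primary amino group (-NH2), but the nitrogen is NX3 (three connections), not NX1 triple-bonded. No other fragment satisfies the full query, so there is no match.

No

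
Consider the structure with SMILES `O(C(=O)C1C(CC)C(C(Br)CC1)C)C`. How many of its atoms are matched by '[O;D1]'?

1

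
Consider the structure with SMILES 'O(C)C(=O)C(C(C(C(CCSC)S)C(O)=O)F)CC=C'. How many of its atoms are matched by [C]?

13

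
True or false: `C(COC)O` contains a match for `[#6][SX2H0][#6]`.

False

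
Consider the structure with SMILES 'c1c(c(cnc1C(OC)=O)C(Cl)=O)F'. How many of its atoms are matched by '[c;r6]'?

5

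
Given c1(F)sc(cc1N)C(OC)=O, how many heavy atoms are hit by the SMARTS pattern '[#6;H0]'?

The query [#6;H0] means: any carbon with no attached hydrogen.
Check the 11 heavy atoms by environment: 1× s (aromatic, H0) → no; 3× c (aromatic, H0) → match; 1× c (aromatic, H1) → no; 1× C (H0) → match; 2× O (H0) → no; 1× C (H3) → no; 1× N (H2) → no; 1× F (H0) → no.
Summing the matching environments: 3 + 1 = 4 matching atoms.

4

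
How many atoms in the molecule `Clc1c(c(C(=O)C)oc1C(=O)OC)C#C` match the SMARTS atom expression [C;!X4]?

The query [C;!X4] means: aliphatic carbon that does not have four total connections.
Check the 15 heavy atoms by environment: 1× o (aromatic, X2) → no; 4× c (aromatic, X3) → no; 2× C (X3) → match; 2× O (X1) → no; 2× C (X4) → no; 1× Cl (X1) → no; 2× C (X2) → match; 1× O (X2) → no.
Summing the matching environments: 2 + 2 = 4 matching atoms.

4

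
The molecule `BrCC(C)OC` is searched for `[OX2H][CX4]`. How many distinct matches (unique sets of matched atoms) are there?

0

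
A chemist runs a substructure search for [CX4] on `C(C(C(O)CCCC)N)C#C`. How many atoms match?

7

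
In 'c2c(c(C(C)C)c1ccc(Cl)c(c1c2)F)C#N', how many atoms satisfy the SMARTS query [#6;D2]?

The query [#6;D2] means: any carbon bonded to exactly two heavy atoms.
Check the 17 heavy atoms by environment: 6× c (aromatic, D3) → no; 4× c (aromatic, D2) → match; 1× Cl (D1) → no; 1× F (D1) → no; 1× C (D3) → no; 2× C (D1) → no; 1× C (D2) → match; 1× N (D1) → no.
Summing the matching environments: 4 + 1 = 5 matching atoms.

5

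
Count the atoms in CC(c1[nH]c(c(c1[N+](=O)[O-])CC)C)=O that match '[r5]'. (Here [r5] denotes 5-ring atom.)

5

The query [r5] means: r5 matches atoms in a five-membered ring.
Check the 14 heavy atoms by environment: 1× n (aromatic, in 5-ring) → match; 4× c (aromatic, in 5-ring) → match; 1× N (charge +1, acyclic) → no; 1× O (charge -1, acyclic) → no; 2× O (acyclic) → no; 5× C (acyclic) → no.
Summing the matching environments: 1 + 4 = 5 matching atoms.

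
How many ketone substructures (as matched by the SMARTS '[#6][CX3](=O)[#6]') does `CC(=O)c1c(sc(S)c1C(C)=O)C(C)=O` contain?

3

[#6][CX3](=O)[#6] is the SMARTS for a ketone: a carbonyl carbon (no H) flanked by two carbons.
The molecule carries 3 separate instances of an acetyl/ketone group (-C(=O)CH3) meeting every constraint; each maps to a distinct set of atoms, giving 3 matches.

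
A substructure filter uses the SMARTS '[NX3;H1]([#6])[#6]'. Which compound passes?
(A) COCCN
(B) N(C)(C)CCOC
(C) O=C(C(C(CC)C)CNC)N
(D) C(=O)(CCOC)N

C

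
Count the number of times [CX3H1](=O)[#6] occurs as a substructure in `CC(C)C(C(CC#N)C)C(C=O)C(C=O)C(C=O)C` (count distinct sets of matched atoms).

3

[CX3H1](=O)[#6] is the SMARTS for an aldehyde: an sp2 carbon with one H, double-bonded to O and single-bonded to carbon.
The molecule carries 3 separate instances of an aldehyde (-CHO) meeting every constraint; each maps to a distinct set of atoms, giving 3 matches.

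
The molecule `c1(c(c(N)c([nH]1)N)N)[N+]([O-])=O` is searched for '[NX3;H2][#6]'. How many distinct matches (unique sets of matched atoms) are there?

[NX3;H2][#6] is the SMARTS for a primary amine: a trivalent nitrogen with two H attached to carbon.
The molecule carries 3 separate instances of a primary amino group (-NH2) meeting every constraint; each maps to a distinct set of atoms, giving 3 matches.

3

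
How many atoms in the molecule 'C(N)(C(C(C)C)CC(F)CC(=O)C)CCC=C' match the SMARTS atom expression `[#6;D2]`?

5

Check the 17 heavy atoms by environment: 5× C (D2) → match; 5× C (D3) → no; 4× C (D1) → no; 1× O (D1) → no; 1× N (D1) → no; 1× F (D1) → no.
That gives 5 matching atoms.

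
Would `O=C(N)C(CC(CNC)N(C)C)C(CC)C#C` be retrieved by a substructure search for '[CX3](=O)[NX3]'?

The pattern [CX3](=O)[NX3] describes a carbonyl carbon bonded to a trivalent nitrogen — an amide.
The molecule carries a primary amide (-C(=O)NH2), whose atoms satisfy every constraint of the query, so the pattern matches.

Yes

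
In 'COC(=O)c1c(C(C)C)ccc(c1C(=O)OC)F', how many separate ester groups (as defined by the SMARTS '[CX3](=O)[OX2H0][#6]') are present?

[CX3](=O)[OX2H0][#6] is the SMARTS for an ester: a carbonyl carbon bonded to an oxygen that is itself bonded to carbon (no H on that O).
The molecule carries 2 separate instances of a methyl-ester group (-C(=O)OCH3) meeting every constraint; each maps to a distinct set of atoms, giving 2 matches.

2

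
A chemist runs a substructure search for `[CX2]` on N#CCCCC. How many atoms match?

1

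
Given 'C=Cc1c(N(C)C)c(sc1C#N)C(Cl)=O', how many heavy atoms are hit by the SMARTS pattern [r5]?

5

The query [r5] means: r5 matches atoms in a five-membered ring.
Check the 15 heavy atoms by environment: 1× s (aromatic, in 5-ring) → match; 4× c (aromatic, in 5-ring) → match; 6× C (acyclic) → no; 2× N (acyclic) → no; 1× O (acyclic) → no; 1× Cl (acyclic) → no.
Summing the matching environments: 1 + 4 = 5 matching atoms.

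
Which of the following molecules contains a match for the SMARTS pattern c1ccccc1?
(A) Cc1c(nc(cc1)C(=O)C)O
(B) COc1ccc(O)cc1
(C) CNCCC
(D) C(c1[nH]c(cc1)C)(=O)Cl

B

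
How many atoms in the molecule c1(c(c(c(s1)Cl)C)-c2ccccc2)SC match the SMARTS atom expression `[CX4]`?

2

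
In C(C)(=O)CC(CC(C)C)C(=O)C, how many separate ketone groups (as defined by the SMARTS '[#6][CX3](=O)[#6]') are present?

[#6][CX3](=O)[#6] is the SMARTS for a ketone: a carbonyl carbon (no H) flanked by two carbons.
The molecule carries 2 separate instances of an acetyl/ketone group (-C(=O)CH3) meeting every constraint; each maps to a distinct set of atoms, giving 2 matches.

2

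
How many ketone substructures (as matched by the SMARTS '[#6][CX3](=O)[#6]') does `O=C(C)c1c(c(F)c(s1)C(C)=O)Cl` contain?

2

[#6][CX3](=O)[#6] is the SMARTS for a ketone: a carbonyl carbon (no H) flanked by two carbons.
The molecule carries 2 separate instances of an acetyl/ketone group (-C(=O)CH3) meeting every constraint; each maps to a distinct set of atoms, giving 2 matches.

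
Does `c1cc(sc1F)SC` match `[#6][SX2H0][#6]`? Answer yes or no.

The pattern [#6][SX2H0][#6] describes an aliphatic sulfur bridging two carbons with no H on the sulfur — a thioether.
The molecule carries a methylthio ether (-SCH3), whose atoms satisfy every constraint of the query, so the pattern matches.

Yes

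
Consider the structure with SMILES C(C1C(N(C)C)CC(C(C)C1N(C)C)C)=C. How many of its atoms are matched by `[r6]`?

6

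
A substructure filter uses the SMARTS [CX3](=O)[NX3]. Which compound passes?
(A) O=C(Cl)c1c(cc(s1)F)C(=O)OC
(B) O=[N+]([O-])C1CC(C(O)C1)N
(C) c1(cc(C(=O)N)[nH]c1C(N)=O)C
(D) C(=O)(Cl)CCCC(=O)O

C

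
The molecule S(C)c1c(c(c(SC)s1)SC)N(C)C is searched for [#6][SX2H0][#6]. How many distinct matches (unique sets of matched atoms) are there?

3

[#6][SX2H0][#6] is the SMARTS for a thioether: an aliphatic sulfur bridging two carbons with no H on the sulfur.
The molecule carries 3 separate instances of a methylthio ether (-SCH3) meeting every constraint; each maps to a distinct set of atoms, giving 3 matches.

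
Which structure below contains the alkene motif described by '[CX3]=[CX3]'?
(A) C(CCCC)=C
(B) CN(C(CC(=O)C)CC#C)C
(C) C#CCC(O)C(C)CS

[CX3]=[CX3] describes a non-aromatic C=C double bond between two sp2 carbons (an alkene).
(A) contains a vinyl group (-CH=CH2), which satisfies every atom and bond constraint.
(B) has an ethynyl group (-C#CH) but the C-C bond is a triple bond, not a double bond.
(C) has an ethynyl group (-C#CH) but the C-C bond is a triple bond, not a double bond.
So the answer is (A).

A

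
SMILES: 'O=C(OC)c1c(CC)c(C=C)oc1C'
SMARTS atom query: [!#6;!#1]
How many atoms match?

3

The query [!#6;!#1] means: not carbon and not hydrogen — any heteroatom.
Check the 14 heavy atoms by environment: 1× o (aromatic) → match; 4× c (aromatic) → no; 7× C → no; 2× O → match.
Summing the matching environments: 1 + 2 = 3 matching atoms.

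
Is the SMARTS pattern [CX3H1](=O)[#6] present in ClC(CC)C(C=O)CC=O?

The pattern [CX3H1](=O)[#6] describes an sp2 carbon with one H, double-bonded to O and single-bonded to carbon — an aldehyde.
The molecule carries an aldehyde (-CHO), whose atoms satisfy every constraint of the query, so the pattern matches.

Yes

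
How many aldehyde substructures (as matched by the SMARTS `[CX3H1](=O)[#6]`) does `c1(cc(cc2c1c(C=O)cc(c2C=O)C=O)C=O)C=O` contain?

[CX3H1](=O)[#6] is the SMARTS for an aldehyde: an sp2 carbon with one H, double-bonded to O and single-bonded to carbon.
The molecule carries 5 separate instances of an aldehyde (-CHO) meeting every constraint; each maps to a distinct set of atoms, giving 5 matches.

5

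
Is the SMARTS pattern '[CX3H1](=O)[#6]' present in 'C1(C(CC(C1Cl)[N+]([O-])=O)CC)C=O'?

The pattern [CX3H1](=O)[#6] describes an sp2 carbon with one H, double-bonded to O and single-bonded to carbon — an aldehyde.
The molecule carries an aldehyde (-CHO), whose atoms satisfy every constraint of the query, so the pattern matches.

Yes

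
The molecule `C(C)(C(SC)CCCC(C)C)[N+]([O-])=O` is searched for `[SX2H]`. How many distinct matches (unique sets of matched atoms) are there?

0

[SX2H] is the SMARTS for a thiol: an aliphatic sulfur with two connections, one being H.
The molecule has a methylthio ether (-SCH3), but the sulfur has H0 (bonded to two carbons), not H1; nothing else fits, so there are 0 matches.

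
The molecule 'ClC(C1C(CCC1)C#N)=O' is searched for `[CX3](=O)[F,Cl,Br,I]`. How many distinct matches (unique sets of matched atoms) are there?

1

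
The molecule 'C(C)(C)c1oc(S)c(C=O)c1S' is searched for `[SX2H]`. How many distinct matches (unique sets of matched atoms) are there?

2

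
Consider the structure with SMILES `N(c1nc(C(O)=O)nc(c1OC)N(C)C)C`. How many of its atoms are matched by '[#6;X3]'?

5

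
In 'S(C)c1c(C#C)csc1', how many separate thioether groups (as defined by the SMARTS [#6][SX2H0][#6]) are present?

[#6][SX2H0][#6] is the SMARTS for a thioether: an aliphatic sulfur bridging two carbons with no H on the sulfur.
Exactly one fragment in the molecule meets all constraints, giving 1 match.

1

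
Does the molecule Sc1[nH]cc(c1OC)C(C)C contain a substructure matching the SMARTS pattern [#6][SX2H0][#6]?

No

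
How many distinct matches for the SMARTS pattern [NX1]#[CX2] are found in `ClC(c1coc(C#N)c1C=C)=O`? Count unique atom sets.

1

[NX1]#[CX2] is the SMARTS for a nitrile: a nitrogen triple-bonded to a two-connected carbon.
Exactly one fragment in the molecule meets all constraints, giving 1 match.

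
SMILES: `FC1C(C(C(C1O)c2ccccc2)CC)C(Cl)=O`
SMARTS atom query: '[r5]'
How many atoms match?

Check the 18 heavy atoms by environment: 5× C (in 5-ring) → match; 3× C (acyclic) → no; 2× O (acyclic) → no; 1× Cl (acyclic) → no; 1× F (acyclic) → no; 6× c (aromatic, in 6-ring) → no.
That gives 5 matching atoms.

5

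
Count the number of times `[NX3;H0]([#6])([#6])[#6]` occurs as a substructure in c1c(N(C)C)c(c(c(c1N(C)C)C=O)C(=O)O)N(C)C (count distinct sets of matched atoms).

3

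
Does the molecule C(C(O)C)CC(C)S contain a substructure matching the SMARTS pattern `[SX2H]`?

The pattern [SX2H] describes an aliphatic sulfur with two connections, one being H — a thiol.
The molecule carries a thiol (-SH), whose atoms satisfy every constraint of the query, so the pattern matches.

Yes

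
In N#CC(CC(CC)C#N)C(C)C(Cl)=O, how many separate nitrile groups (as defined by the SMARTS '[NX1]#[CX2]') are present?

2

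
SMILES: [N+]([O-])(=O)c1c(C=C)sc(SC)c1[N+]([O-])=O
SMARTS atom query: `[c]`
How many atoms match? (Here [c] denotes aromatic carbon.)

4

The query [c] means: lowercase c matches aromatic carbon only.
Check the 15 heavy atoms by environment: 1× s (aromatic) → no; 4× c (aromatic) → match; 3× C → no; 2× N (charge +1) → no; 2× O (charge -1) → no; 2× O → no; 1× S → no.
That gives 4 matching atoms.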